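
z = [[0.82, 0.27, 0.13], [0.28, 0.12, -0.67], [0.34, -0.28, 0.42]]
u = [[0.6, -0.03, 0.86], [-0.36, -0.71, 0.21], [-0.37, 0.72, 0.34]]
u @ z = [[0.78, -0.08, 0.46], [-0.42, -0.24, 0.52], [0.01, -0.11, -0.39]]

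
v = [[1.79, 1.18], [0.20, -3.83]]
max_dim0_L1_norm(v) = 5.01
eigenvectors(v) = [[1.0, -0.20], [0.04, 0.98]]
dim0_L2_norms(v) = [1.8, 4.01]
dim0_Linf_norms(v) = [1.79, 3.83]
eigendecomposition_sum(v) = [[1.82, 0.38], [0.06, 0.01]] + [[-0.03, 0.80], [0.14, -3.84]]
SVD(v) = [[-0.34, 0.94], [0.94, 0.34]] @ diag([4.025067218130895, 1.7618836197456464]) @ [[-0.1, -0.99], [0.99, -0.1]]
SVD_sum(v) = [[0.14, 1.35], [-0.39, -3.77]] + [[1.65, -0.17],[0.59, -0.06]]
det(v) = -7.09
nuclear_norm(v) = 5.79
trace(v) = -2.04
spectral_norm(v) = 4.03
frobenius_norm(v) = 4.39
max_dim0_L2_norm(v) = 4.01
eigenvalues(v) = [1.83, -3.87]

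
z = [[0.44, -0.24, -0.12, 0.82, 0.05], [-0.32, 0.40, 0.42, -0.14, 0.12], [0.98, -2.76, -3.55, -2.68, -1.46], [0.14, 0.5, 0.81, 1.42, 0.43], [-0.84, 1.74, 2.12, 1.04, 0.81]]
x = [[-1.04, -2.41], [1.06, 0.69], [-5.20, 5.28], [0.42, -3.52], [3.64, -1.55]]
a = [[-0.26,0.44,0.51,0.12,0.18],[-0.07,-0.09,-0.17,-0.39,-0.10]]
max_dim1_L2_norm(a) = 0.75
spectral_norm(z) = 6.54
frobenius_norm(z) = 6.71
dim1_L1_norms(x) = [3.45, 1.75, 10.48, 3.94, 5.19]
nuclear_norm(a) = 1.17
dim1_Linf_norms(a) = [0.51, 0.39]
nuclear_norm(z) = 8.04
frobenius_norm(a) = 0.88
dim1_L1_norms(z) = [1.67, 1.4, 11.43, 3.3, 6.55]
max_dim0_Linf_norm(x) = 5.28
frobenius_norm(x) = 9.57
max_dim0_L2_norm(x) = 7.0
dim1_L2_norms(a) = [0.75, 0.45]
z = x @ a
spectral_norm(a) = 0.80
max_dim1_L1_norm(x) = 10.48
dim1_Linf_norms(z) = [0.82, 0.42, 3.55, 1.42, 2.12]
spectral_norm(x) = 8.79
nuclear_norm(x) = 12.58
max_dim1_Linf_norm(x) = 5.28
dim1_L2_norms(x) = [2.62, 1.26, 7.41, 3.54, 3.96]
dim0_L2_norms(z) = [1.41, 3.33, 4.24, 3.31, 1.73]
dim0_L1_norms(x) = [11.36, 13.45]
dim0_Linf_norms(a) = [0.26, 0.44, 0.51, 0.39, 0.18]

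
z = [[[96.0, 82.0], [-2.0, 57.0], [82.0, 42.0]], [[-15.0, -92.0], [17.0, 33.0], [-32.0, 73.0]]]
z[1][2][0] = -32.0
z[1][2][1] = 73.0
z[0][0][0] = 96.0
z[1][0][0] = -15.0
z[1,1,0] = 17.0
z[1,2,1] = 73.0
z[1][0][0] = -15.0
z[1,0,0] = -15.0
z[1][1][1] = 33.0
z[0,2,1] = 42.0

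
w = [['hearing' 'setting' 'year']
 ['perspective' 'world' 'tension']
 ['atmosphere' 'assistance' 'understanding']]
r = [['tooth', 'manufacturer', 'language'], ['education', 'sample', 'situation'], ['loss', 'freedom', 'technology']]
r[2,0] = 'loss'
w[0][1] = 'setting'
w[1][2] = 'tension'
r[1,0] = 'education'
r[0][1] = 'manufacturer'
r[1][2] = 'situation'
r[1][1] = 'sample'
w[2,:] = ['atmosphere', 'assistance', 'understanding']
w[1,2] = 'tension'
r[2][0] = 'loss'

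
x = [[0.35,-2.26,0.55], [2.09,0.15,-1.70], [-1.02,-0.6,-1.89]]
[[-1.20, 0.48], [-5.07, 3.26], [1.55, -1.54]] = x@ [[-2.21, 1.54],[0.26, 0.02],[0.29, -0.02]]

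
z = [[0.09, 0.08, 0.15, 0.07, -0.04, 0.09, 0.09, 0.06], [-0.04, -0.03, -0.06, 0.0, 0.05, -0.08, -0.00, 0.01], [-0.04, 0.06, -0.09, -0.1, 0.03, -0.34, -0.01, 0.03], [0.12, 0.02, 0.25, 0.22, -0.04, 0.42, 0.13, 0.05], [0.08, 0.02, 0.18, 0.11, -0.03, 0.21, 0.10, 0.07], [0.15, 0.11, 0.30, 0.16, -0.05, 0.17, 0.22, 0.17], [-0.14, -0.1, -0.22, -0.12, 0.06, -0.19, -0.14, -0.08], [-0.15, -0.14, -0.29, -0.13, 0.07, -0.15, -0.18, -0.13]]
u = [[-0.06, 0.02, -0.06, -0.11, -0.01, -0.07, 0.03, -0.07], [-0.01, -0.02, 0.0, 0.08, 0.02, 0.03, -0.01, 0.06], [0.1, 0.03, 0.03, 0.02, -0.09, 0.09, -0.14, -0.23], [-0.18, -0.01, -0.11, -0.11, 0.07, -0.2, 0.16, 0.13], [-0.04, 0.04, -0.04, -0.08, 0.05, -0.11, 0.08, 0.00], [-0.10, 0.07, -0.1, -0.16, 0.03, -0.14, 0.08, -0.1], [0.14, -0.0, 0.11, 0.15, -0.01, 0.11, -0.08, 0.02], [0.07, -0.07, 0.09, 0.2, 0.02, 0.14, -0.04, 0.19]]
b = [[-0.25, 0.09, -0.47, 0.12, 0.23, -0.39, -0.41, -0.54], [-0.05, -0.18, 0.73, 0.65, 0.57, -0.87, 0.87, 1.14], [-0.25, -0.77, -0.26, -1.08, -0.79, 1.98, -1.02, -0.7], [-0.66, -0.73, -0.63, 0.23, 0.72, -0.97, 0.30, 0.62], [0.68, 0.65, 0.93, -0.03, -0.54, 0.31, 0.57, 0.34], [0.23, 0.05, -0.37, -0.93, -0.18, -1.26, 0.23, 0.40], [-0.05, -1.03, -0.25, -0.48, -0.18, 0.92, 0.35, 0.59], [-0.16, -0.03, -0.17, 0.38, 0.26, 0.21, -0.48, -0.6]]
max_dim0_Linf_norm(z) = 0.42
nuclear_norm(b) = 10.27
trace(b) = -2.51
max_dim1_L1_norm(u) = 0.97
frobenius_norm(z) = 1.14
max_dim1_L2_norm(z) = 0.57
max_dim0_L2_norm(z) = 0.66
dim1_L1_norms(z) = [0.67, 0.27, 0.7, 1.25, 0.8, 1.33, 1.05, 1.24]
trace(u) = -0.14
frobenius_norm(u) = 0.77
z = u @ b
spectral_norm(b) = 3.65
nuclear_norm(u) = 1.25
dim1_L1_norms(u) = [0.43, 0.23, 0.73, 0.97, 0.44, 0.78, 0.62, 0.82]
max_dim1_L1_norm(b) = 6.85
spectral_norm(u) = 0.64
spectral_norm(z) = 1.07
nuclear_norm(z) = 1.61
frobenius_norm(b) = 5.05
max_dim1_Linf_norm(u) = 0.23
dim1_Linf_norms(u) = [0.11, 0.08, 0.23, 0.2, 0.11, 0.16, 0.15, 0.2]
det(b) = 0.00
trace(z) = 0.06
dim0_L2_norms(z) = [0.31, 0.23, 0.59, 0.36, 0.14, 0.66, 0.37, 0.25]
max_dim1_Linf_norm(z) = 0.42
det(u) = 0.00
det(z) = -0.00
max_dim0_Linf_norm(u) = 0.23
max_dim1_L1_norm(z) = 1.33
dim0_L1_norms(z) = [0.81, 0.56, 1.54, 0.91, 0.37, 1.65, 0.87, 0.6]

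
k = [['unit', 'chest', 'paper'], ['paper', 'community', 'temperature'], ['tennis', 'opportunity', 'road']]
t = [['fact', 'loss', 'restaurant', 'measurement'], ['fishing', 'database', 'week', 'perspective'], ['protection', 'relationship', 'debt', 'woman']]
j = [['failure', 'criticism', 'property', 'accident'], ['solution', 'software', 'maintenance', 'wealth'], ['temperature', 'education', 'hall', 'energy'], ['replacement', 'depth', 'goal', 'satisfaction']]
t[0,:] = ['fact', 'loss', 'restaurant', 'measurement']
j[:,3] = ['accident', 'wealth', 'energy', 'satisfaction']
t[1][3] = 'perspective'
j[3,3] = 'satisfaction'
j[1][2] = 'maintenance'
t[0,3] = 'measurement'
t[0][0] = 'fact'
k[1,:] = ['paper', 'community', 'temperature']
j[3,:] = ['replacement', 'depth', 'goal', 'satisfaction']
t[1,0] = 'fishing'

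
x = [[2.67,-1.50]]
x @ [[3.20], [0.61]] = [[7.63]]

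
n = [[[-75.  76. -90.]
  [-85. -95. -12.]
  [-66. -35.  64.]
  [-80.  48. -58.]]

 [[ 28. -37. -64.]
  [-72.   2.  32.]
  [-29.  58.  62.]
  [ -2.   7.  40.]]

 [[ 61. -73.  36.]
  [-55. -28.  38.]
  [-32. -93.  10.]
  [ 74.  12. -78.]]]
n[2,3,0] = 74.0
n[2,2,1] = -93.0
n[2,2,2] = 10.0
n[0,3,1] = 48.0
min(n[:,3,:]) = -80.0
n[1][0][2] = -64.0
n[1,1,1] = 2.0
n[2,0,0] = 61.0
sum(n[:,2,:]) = -61.0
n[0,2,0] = -66.0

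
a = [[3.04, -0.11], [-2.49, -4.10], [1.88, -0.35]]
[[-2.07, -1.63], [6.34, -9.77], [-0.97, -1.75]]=a @ [[-0.72, -0.44], [-1.11, 2.65]]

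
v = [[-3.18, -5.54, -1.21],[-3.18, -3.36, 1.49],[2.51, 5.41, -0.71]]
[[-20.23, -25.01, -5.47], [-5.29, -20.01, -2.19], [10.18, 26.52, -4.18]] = v @ [[2.19, 1.22, 5.16], [1.44, 4.14, -2.72], [4.37, -1.49, 3.41]]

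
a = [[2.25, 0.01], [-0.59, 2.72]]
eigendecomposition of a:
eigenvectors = [[-0.61, -0.02], [-0.79, -1.0]]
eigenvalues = [2.26, 2.71]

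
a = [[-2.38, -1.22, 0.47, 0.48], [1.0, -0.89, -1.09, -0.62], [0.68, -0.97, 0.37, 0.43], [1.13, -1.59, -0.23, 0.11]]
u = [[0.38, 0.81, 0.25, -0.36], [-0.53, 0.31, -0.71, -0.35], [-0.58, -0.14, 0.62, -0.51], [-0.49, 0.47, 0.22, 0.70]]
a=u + [[-2.76, -2.03, 0.22, 0.84], [1.53, -1.20, -0.38, -0.27], [1.26, -0.83, -0.25, 0.94], [1.62, -2.06, -0.45, -0.59]]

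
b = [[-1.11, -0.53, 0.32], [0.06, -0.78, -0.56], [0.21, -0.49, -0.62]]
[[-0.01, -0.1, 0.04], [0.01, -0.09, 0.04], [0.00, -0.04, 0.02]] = b @ [[0.03, -0.01, 0.01], [-0.03, 0.16, -0.08], [0.03, -0.07, 0.04]]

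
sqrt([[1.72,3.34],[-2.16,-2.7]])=[[2.23,2.24], [-1.45,-0.74]]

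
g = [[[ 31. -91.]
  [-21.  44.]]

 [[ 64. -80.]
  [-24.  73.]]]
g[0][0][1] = -91.0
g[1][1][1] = 73.0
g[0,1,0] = -21.0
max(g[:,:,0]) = 64.0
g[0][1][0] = -21.0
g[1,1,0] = -24.0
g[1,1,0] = -24.0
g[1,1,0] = -24.0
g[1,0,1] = -80.0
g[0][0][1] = -91.0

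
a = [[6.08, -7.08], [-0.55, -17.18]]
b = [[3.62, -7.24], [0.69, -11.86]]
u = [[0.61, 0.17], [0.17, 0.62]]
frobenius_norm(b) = 14.38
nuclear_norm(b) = 16.81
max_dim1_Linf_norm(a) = 17.18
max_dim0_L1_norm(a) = 24.26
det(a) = -108.35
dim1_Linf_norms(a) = [7.08, 17.18]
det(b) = -37.94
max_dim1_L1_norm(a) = 17.73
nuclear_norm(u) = 1.23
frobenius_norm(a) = 19.56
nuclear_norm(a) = 24.48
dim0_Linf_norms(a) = [6.08, 17.18]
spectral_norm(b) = 14.12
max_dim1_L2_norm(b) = 11.88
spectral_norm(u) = 0.79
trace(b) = -8.24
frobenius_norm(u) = 0.90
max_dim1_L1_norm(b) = 12.55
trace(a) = -11.10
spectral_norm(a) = 18.68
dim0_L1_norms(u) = [0.78, 0.79]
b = u @ a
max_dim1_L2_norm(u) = 0.64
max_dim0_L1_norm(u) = 0.79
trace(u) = 1.23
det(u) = 0.35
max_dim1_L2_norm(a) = 17.19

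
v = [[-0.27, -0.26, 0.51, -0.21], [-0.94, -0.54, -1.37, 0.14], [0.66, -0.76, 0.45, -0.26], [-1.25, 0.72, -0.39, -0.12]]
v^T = [[-0.27, -0.94, 0.66, -1.25],[-0.26, -0.54, -0.76, 0.72],[0.51, -1.37, 0.45, -0.39],[-0.21, 0.14, -0.26, -0.12]]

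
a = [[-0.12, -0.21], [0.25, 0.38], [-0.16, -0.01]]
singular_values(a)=[0.52, 0.13]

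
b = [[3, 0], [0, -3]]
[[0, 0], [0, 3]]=b@ [[0, 0], [0, -1]]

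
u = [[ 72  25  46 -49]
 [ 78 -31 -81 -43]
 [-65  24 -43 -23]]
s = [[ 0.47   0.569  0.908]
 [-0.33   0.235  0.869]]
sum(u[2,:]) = -107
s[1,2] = 0.869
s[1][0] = -0.33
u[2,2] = -43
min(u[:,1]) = -31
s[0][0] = 0.47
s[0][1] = 0.569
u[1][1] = -31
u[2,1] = 24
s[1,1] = 0.235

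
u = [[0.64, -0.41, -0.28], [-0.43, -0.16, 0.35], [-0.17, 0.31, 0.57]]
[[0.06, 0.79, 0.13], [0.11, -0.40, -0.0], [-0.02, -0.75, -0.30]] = u@[[-0.06, 0.47, -0.18], [-0.31, -0.62, -0.34], [0.11, -0.84, -0.39]]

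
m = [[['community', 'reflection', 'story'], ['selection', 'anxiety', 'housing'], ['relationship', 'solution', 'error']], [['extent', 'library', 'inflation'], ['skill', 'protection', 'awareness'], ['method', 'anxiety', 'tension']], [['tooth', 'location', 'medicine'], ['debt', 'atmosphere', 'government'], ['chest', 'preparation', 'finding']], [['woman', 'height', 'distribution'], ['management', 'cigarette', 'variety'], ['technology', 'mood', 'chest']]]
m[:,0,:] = [['community', 'reflection', 'story'], ['extent', 'library', 'inflation'], ['tooth', 'location', 'medicine'], ['woman', 'height', 'distribution']]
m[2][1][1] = 'atmosphere'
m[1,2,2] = 'tension'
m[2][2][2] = 'finding'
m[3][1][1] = 'cigarette'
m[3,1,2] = 'variety'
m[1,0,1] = 'library'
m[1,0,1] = 'library'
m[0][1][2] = 'housing'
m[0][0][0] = 'community'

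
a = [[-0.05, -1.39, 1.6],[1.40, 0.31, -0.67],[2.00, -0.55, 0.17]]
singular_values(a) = [2.47, 2.28, 0.0]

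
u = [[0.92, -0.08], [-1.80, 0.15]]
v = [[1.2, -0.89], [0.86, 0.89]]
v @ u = [[2.71, -0.23], [-0.81, 0.06]]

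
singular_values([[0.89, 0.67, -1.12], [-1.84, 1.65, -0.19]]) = [2.48, 1.57]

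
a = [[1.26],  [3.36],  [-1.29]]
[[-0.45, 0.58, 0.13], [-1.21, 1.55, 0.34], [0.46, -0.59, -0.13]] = a@[[-0.36, 0.46, 0.1]]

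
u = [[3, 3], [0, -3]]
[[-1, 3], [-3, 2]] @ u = [[-3, -12], [-9, -15]]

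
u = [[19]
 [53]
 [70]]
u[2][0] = 70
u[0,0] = 19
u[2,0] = 70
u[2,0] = 70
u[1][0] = 53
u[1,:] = [53]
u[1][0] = 53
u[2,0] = 70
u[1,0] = 53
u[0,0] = 19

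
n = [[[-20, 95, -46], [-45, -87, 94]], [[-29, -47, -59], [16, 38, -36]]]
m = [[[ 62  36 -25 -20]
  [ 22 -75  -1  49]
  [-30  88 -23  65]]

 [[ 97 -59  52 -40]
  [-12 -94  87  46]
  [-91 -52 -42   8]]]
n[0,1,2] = 94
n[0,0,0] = -20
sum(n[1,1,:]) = 18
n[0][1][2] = 94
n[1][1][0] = 16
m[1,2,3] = 8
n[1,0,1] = -47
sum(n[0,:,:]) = -9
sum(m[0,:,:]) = 148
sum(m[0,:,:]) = 148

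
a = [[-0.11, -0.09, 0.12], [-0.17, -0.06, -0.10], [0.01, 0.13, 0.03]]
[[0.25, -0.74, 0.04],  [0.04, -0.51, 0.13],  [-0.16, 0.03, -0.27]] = a@[[-0.25, 4.08, 0.35], [-1.37, 0.43, -1.91], [0.80, -2.12, -0.79]]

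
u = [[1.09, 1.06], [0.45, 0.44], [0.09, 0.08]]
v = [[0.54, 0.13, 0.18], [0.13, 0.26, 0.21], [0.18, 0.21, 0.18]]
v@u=[[0.66, 0.64], [0.28, 0.27], [0.31, 0.3]]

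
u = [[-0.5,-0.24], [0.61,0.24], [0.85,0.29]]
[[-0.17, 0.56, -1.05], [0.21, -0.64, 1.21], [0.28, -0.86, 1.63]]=u @[[0.3, -0.75, 1.44],[0.1, -0.77, 1.39]]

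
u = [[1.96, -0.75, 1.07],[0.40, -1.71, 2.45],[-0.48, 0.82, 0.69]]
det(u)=-5.689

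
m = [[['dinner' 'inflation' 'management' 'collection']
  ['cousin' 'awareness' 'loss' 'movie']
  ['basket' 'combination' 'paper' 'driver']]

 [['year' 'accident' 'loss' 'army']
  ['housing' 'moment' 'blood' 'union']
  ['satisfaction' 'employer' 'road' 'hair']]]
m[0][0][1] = 'inflation'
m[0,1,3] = 'movie'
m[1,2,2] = 'road'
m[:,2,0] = ['basket', 'satisfaction']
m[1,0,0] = 'year'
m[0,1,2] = 'loss'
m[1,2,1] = 'employer'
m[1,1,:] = ['housing', 'moment', 'blood', 'union']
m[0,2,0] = 'basket'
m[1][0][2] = 'loss'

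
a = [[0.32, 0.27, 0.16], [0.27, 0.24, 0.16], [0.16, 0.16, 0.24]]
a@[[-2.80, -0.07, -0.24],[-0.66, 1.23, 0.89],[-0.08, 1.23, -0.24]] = [[-1.09, 0.51, 0.13],[-0.93, 0.47, 0.11],[-0.57, 0.48, 0.05]]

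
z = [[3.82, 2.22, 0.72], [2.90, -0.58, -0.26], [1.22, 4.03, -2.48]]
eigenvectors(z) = [[(0.84+0j), 0.11+0.15j, 0.11-0.15j], [(0.41+0j), -0.09-0.33j, (-0.09+0.33j)], [(0.35+0j), (-0.92+0j), -0.92-0.00j]]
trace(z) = 0.76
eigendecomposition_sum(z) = [[(4.17-0j), 1.83+0.00j, 0.33+0.00j],[2.02-0.00j, 0.89+0.00j, 0.16+0.00j],[1.72-0.00j, (0.76+0j), (0.14+0j)]] + [[(-0.17+0.2j), 0.19-0.57j, (0.2+0.18j)], [(0.44-0.22j), -0.73+0.85j, -0.21-0.45j], [(-0.25-1.3j), 1.64+2.51j, (-1.31+0.21j)]] + [[-0.17-0.20j, 0.19+0.57j, 0.20-0.18j], [(0.44+0.22j), (-0.73-0.85j), (-0.21+0.45j)], [-0.25+1.30j, (1.64-2.51j), -1.31-0.21j]]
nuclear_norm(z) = 11.28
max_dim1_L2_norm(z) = 4.89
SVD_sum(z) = [[2.83, 2.74, -0.87], [1.19, 1.15, -0.36], [2.89, 2.81, -0.89]] + [[1.18,-0.95,0.86], [1.46,-1.17,1.07], [-1.76,1.4,-1.28]] + [[-0.19, 0.42, 0.72], [0.25, -0.56, -0.96], [0.08, -0.18, -0.31]]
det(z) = 33.68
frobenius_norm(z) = 7.26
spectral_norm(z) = 6.01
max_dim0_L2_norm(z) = 4.95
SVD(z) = [[-0.67, -0.46, -0.58], [-0.28, -0.57, 0.77], [-0.69, 0.68, 0.25]] @ diag([6.014917520164661, 3.7909888589353145, 1.4771833660871394]) @ [[-0.70, -0.68, 0.21], [-0.68, 0.54, -0.49], [0.22, -0.49, -0.84]]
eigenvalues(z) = [(5.19+0j), (-2.22+1.26j), (-2.22-1.26j)]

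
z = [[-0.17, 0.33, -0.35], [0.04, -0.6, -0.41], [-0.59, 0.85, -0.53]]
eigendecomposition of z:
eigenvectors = [[-0.86+0.00j, 0.37+0.06j, (0.37-0.06j)], [(-0.29+0j), (0.1+0.52j), (0.1-0.52j)], [(0.41+0j), 0.76+0.00j, 0.76-0.00j]]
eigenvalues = [(0.11+0j), (-0.7+0.54j), (-0.7-0.54j)]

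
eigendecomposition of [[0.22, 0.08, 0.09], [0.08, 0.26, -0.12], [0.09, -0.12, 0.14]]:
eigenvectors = [[-0.48,0.83,-0.29],[0.49,-0.02,-0.87],[0.73,0.56,0.39]]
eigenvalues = [0.0, 0.28, 0.34]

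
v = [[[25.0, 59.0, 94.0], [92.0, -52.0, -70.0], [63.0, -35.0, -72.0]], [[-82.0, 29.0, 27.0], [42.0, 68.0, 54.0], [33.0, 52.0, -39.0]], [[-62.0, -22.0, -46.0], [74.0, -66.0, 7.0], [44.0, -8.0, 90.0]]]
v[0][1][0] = 92.0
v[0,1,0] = 92.0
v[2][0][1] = -22.0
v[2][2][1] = -8.0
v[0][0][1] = 59.0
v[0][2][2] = -72.0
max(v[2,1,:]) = 74.0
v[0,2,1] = -35.0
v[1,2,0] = 33.0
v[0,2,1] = -35.0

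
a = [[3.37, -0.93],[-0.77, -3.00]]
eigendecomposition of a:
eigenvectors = [[0.99, 0.14], [-0.12, 0.99]]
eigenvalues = [3.48, -3.11]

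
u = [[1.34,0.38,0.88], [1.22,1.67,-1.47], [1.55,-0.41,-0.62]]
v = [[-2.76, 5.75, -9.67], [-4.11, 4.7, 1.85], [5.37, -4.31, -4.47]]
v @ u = [[-11.67, 12.52, -4.89],[3.09, 5.53, -11.67],[-4.99, -3.32, 13.83]]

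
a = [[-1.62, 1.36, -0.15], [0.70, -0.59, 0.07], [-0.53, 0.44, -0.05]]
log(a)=[[(-1.28+2.25j), -3.60-1.89j, 1.65+0.21j], [(-2.42-0.98j), (-3.78+0.82j), (1.31-0.09j)], [0.70+0.73j, (-2.73-0.62j), -4.94+0.07j]]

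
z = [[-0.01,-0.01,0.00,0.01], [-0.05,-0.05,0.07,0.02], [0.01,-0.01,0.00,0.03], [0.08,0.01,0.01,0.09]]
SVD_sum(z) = [[-0.00, -0.00, 0.00, -0.00], [-0.03, -0.01, 0.00, -0.03], [0.02, 0.00, -0.00, 0.02], [0.09, 0.02, -0.01, 0.08]] + [[-0.00, -0.01, 0.01, 0.01], [-0.02, -0.04, 0.06, 0.05], [-0.0, -0.01, 0.01, 0.01], [-0.01, -0.01, 0.02, 0.01]] + [[-0.0, -0.00, -0.01, 0.0], [0.00, 0.0, 0.00, -0.0], [-0.0, -0.01, -0.01, 0.01], [0.00, 0.0, 0.0, -0.00]] + [[-0.00, 0.0, 0.00, 0.0],[0.00, -0.00, -0.0, -0.00],[0.00, -0.0, -0.00, -0.00],[-0.00, 0.00, 0.00, 0.00]]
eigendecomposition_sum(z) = [[0.0, 0.0, 0.0, 0.01], [0.02, 0.00, 0.0, 0.02], [0.02, 0.0, 0.00, 0.03], [0.07, 0.00, 0.01, 0.09]] + [[-0.02, -0.02, 0.02, -0.00], [-0.07, -0.05, 0.07, -0.00], [-0.02, -0.01, 0.02, -0.00], [0.02, 0.01, -0.02, 0.00]] + [[0.03, 0.01, -0.04, 0.01], [-0.01, -0.00, 0.02, -0.0], [0.02, 0.0, -0.03, 0.01], [-0.02, -0.01, 0.03, -0.01]] + [[-0.02, -0.0, 0.02, -0.00],[0.02, 0.00, -0.02, 0.00],[-0.01, -0.0, 0.01, -0.0],[0.01, 0.00, -0.01, 0.00]]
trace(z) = 0.03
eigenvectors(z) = [[0.06, -0.28, -0.65, 0.61], [0.23, -0.89, 0.31, -0.63], [0.26, -0.27, -0.45, 0.18], [0.94, 0.24, 0.52, -0.45]]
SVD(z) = [[-0.02, -0.12, -0.66, 0.74], [-0.31, -0.94, 0.16, -0.02], [0.20, -0.17, -0.71, -0.65], [0.93, -0.27, 0.19, 0.15]] @ diag([0.12681374614008656, 0.0999119175542718, 0.018208618377169184, 0.0020805617848757042]) @ [[0.72,0.18,-0.10,0.66], [0.25,0.47,-0.68,-0.5], [0.37,0.42,0.72,-0.41], [-0.53,0.76,0.05,0.38]]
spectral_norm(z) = 0.13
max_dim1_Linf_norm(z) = 0.09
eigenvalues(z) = [0.1, -0.05, -0.01, -0.01]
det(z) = -0.00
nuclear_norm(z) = 0.25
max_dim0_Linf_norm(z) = 0.09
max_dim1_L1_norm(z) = 0.19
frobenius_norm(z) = 0.16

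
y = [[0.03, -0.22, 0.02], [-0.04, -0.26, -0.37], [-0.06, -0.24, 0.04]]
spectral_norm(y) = 0.49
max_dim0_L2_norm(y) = 0.42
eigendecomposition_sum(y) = [[-0.02, -0.14, -0.10], [-0.05, -0.32, -0.23], [-0.03, -0.17, -0.12]] + [[0.14, 0.04, -0.18], [-0.04, -0.01, 0.05], [0.02, 0.01, -0.03]] + [[-0.09, -0.12, 0.30], [0.05, 0.08, -0.19], [-0.06, -0.08, 0.19]]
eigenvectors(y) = [[0.35, 0.95, 0.74], [0.83, -0.28, -0.47], [0.43, 0.16, 0.48]]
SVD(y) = [[-0.31, 0.57, -0.76], [-0.89, -0.46, 0.02], [-0.34, 0.68, 0.65]] @ diag([0.4923113985666285, 0.2688232309247321, 0.06295678959856907]) @ [[0.09, 0.77, 0.63], [-0.02, -0.63, 0.78], [-1.00, 0.09, 0.04]]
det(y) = -0.01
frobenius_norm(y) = 0.56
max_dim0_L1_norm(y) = 0.72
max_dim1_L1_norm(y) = 0.67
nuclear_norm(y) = 0.82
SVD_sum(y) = [[-0.01, -0.12, -0.1], [-0.04, -0.34, -0.27], [-0.02, -0.13, -0.10]] + [[-0.00, -0.1, 0.12],  [0.0, 0.08, -0.1],  [-0.00, -0.11, 0.14]] + [[0.05, -0.0, -0.00],  [-0.00, 0.0, 0.0],  [-0.04, 0.0, 0.0]]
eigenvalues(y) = [-0.47, 0.1, 0.18]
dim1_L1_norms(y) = [0.27, 0.67, 0.34]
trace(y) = -0.19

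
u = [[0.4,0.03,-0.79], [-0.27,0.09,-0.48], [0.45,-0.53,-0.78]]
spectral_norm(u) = 1.34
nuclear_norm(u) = 2.19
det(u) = -0.22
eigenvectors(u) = [[0.69+0.00j, (0.69-0j), (0.45+0j)], [(0.11+0.61j), (0.11-0.61j), (0.5+0j)], [0.10-0.35j, (0.1+0.35j), 0.74+0.00j]]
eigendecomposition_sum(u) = [[(0.15+0.24j), (0.13-0.18j), (-0.18-0.03j)],[-0.19+0.17j, (0.18+0.09j), (-0-0.17j)],[0.14-0.04j, (-0.07-0.09j), -0.04+0.09j]] + [[0.15-0.24j, (0.13+0.18j), -0.18+0.03j], [-0.19-0.17j, 0.18-0.09j, -0.00+0.17j], [0.14+0.04j, (-0.07+0.09j), (-0.04-0.09j)]] + [[(0.1+0j),(-0.24-0j),-0.43-0.00j], [(0.11+0j),(-0.27-0j),-0.47-0.00j], [0.16+0.00j,(-0.39-0j),-0.70-0.00j]]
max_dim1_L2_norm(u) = 1.04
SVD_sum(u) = [[0.33, -0.22, -0.74], [0.11, -0.08, -0.26], [0.39, -0.27, -0.88]] + [[-0.09, 0.09, -0.06], [-0.28, 0.28, -0.21], [0.16, -0.15, 0.12]] + [[0.15, 0.17, 0.02], [-0.1, -0.11, -0.01], [-0.1, -0.11, -0.01]]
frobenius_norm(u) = 1.48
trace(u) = -0.29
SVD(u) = [[-0.63,-0.26,-0.73], [-0.22,-0.85,0.48], [-0.75,0.46,0.48]] @ diag([1.3445094610822534, 0.5315222798739877, 0.3130149757725128]) @ [[-0.39,0.27,0.88],  [0.63,-0.62,0.47],  [-0.67,-0.74,-0.08]]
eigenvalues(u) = [(0.29+0.42j), (0.29-0.42j), (-0.86+0j)]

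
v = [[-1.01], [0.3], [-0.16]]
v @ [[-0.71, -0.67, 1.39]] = [[0.72, 0.68, -1.4], [-0.21, -0.2, 0.42], [0.11, 0.11, -0.22]]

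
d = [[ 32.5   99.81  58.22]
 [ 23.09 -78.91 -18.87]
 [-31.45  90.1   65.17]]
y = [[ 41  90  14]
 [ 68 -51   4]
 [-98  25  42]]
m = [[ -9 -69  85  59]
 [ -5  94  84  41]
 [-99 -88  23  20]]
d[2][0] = -31.45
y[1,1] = -51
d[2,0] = -31.45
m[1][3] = 41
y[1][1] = -51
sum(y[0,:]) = 145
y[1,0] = 68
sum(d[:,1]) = 111.0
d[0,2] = 58.22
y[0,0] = 41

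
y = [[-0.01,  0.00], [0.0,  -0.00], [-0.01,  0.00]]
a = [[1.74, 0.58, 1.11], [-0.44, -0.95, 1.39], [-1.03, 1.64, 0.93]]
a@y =[[-0.03, 0.00], [-0.01, 0.0], [0.0, 0.00]]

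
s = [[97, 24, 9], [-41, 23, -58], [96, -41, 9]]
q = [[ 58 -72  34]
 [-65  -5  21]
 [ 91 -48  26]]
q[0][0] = 58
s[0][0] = 97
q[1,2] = 21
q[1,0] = -65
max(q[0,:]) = 58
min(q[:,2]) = 21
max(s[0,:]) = 97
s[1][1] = 23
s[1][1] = 23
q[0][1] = -72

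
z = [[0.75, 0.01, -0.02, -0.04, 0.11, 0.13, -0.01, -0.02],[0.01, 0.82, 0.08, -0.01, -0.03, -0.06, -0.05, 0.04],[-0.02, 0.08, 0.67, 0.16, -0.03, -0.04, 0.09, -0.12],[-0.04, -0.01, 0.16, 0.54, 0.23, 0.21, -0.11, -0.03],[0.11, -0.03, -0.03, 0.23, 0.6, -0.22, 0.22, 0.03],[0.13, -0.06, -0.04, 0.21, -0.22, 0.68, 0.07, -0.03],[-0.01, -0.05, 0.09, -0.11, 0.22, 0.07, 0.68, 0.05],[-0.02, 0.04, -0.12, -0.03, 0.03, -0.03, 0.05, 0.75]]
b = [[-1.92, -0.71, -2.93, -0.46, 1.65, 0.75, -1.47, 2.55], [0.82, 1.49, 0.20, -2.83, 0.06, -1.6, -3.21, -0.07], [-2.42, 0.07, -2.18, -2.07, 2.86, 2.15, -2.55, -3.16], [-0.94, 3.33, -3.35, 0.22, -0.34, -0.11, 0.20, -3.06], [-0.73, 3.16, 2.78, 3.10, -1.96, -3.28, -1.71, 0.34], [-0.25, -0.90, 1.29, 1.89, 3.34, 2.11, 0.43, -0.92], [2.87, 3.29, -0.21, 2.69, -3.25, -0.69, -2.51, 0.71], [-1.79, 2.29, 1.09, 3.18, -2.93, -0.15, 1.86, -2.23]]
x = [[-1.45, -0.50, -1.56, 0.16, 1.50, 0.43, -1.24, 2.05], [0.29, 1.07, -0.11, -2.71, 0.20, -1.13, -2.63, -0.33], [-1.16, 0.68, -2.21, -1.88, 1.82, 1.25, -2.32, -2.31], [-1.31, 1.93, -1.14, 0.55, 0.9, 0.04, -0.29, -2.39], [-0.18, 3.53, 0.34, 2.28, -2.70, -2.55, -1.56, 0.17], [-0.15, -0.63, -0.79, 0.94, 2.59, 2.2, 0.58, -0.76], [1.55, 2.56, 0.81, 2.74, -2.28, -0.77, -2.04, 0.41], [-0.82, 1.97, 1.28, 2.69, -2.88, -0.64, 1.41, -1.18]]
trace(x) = -5.76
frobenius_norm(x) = 13.06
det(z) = 0.00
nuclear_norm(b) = 40.12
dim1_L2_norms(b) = [4.99, 4.88, 6.65, 5.72, 6.75, 4.77, 6.65, 6.07]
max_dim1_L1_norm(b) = 17.46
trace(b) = -6.98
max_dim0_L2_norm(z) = 0.83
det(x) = 9.80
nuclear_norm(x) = 28.52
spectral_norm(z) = 0.94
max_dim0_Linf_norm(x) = 3.53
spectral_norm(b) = 10.64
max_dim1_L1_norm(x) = 13.63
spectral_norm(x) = 9.20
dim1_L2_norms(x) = [3.6, 4.11, 5.08, 3.69, 5.84, 3.79, 5.22, 5.05]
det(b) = 39455.90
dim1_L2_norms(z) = [0.77, 0.83, 0.71, 0.65, 0.72, 0.76, 0.74, 0.76]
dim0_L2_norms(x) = [2.89, 5.37, 3.42, 5.66, 5.82, 3.92, 4.78, 4.19]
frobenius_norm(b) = 16.58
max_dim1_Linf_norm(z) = 0.82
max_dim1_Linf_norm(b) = 3.35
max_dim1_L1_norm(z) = 1.47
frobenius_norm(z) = 2.11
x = z @ b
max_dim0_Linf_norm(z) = 0.82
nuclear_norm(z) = 5.49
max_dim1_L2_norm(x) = 5.84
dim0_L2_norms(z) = [0.77, 0.83, 0.71, 0.65, 0.72, 0.76, 0.74, 0.76]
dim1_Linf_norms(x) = [2.05, 2.71, 2.32, 2.39, 3.53, 2.59, 2.74, 2.88]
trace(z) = 5.49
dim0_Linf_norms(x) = [1.55, 3.53, 2.21, 2.74, 2.88, 2.55, 2.63, 2.39]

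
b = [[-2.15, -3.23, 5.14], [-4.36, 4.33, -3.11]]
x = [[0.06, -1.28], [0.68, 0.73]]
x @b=[[5.45, -5.74, 4.29], [-4.64, 0.96, 1.22]]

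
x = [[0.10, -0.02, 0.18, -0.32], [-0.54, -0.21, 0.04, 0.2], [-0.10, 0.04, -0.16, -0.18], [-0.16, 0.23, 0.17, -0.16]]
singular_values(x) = [0.65, 0.44, 0.25, 0.23]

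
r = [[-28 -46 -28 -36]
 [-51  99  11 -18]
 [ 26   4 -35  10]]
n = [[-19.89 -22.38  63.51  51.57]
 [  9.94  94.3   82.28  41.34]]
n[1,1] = 94.3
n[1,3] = 41.34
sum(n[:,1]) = 71.92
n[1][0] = 9.94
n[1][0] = 9.94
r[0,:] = [-28, -46, -28, -36]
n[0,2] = 63.51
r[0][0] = -28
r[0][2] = -28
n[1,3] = 41.34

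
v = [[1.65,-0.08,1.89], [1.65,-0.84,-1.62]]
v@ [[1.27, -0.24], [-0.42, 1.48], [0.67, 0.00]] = [[3.4,  -0.51],[1.36,  -1.64]]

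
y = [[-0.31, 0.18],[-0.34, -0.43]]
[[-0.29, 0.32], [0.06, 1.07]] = y@[[0.58, -1.7], [-0.59, -1.15]]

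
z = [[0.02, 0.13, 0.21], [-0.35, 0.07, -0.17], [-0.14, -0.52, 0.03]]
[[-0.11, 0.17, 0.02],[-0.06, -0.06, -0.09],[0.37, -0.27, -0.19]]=z @[[0.06, 0.03, 0.36],[-0.74, 0.53, 0.27],[-0.08, 0.48, -0.09]]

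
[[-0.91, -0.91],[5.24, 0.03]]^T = [[-0.91,5.24], [-0.91,0.03]]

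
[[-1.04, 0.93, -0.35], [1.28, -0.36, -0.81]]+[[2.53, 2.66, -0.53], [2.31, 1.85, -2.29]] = [[1.49, 3.59, -0.88], [3.59, 1.49, -3.1]]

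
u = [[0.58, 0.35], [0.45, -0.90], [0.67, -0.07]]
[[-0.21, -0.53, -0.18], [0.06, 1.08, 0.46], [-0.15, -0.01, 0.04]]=u @ [[-0.24, -0.15, -0.00], [-0.19, -1.28, -0.51]]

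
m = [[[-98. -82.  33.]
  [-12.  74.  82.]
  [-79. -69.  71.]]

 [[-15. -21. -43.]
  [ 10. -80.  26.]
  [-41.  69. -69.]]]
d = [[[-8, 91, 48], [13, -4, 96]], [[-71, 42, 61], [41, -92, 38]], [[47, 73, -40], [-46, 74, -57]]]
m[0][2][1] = -69.0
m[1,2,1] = 69.0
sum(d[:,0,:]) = 243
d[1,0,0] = -71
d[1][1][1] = -92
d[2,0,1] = 73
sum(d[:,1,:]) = 63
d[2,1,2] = -57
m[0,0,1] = -82.0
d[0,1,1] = -4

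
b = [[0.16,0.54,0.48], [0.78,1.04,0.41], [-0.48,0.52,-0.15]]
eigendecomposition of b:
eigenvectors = [[0.15+0.47j, (0.15-0.47j), 0.42+0.00j],[0.24-0.21j, (0.24+0.21j), (0.89+0j)],[(-0.81+0j), (-0.81-0j), (0.16+0j)]]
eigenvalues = [(-0.22+0.42j), (-0.22-0.42j), (1.48+0j)]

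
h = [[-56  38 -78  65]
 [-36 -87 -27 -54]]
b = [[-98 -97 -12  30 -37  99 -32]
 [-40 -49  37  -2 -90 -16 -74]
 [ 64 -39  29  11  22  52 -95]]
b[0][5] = 99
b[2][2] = 29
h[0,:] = [-56, 38, -78, 65]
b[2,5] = 52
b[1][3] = -2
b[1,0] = -40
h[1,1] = -87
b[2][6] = -95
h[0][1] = 38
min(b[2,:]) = -95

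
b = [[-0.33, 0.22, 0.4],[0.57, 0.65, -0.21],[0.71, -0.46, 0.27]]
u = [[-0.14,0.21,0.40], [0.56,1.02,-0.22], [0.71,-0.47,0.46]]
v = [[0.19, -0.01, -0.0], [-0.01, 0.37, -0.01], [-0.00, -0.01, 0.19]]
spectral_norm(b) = 0.97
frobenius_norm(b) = 1.38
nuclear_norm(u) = 2.62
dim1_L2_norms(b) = [0.56, 0.89, 0.89]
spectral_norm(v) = 0.37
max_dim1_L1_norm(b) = 1.44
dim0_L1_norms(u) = [1.41, 1.7, 1.08]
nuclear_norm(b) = 2.29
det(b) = -0.38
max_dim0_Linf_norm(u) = 1.02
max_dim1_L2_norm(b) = 0.89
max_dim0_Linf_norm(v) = 0.37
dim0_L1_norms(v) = [0.2, 0.39, 0.2]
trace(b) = 0.59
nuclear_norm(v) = 0.75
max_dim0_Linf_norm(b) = 0.71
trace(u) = 1.34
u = v + b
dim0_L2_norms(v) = [0.19, 0.37, 0.19]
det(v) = 0.01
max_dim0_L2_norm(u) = 1.14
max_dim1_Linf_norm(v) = 0.37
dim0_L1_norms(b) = [1.61, 1.33, 0.88]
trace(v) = 0.75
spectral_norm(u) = 1.21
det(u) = -0.53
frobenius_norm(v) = 0.46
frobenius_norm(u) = 1.60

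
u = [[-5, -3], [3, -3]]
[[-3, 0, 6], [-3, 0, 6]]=u @[[0, 0, 0], [1, 0, -2]]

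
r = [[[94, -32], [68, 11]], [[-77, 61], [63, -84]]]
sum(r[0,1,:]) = 79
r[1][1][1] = -84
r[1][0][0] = -77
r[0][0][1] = -32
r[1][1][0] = 63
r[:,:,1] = [[-32, 11], [61, -84]]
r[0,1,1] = 11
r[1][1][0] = 63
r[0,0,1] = -32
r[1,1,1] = -84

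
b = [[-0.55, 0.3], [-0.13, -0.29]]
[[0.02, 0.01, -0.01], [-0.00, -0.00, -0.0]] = b @[[-0.03, -0.02, 0.01], [0.02, 0.01, -0.0]]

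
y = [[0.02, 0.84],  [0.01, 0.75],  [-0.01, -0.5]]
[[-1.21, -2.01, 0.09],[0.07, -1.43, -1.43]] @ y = [[-0.05, -2.57],[0.0, -0.30]]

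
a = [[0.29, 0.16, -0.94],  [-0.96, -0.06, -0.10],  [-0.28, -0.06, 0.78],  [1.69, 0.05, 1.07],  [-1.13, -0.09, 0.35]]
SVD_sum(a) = [[-0.03, -0.0, -0.01],[-0.88, -0.04, -0.32],[-0.0, -0.0, -0.00],[1.84, 0.08, 0.66],[-0.89, -0.04, -0.32]] + [[0.33, 0.11, -0.93], [-0.08, -0.03, 0.22], [-0.27, -0.09, 0.78], [-0.15, -0.05, 0.41], [-0.24, -0.08, 0.67]] + [[-0.00,0.05,0.00],[-0.00,0.0,0.0],[-0.0,0.03,0.00],[-0.0,0.02,0.0],[-0.0,0.03,0.0]]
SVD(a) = [[0.02,0.64,-0.77], [0.40,-0.15,-0.06], [0.00,-0.53,-0.44], [-0.83,-0.28,-0.24], [0.40,-0.46,-0.39]] @ diag([2.3653085612034954, 1.5589620076018633, 0.06966253764698127]) @ [[-0.94, -0.04, -0.34],[0.33, 0.11, -0.94],[0.08, -0.99, -0.09]]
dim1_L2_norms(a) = [1.0, 0.97, 0.83, 2.0, 1.19]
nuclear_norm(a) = 3.99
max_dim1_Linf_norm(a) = 1.69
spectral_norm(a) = 2.37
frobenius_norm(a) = 2.83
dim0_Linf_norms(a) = [1.69, 0.16, 1.07]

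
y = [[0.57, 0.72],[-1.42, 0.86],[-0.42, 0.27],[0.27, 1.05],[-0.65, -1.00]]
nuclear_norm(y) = 3.59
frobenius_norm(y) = 2.54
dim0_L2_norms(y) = [1.74, 1.85]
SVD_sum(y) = [[0.02, 0.73], [0.02, 0.83], [0.01, 0.26], [0.02, 1.06], [-0.02, -1.01]] + [[0.55,-0.01], [-1.44,0.03], [-0.43,0.01], [0.25,-0.01], [-0.63,0.01]]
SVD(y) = [[-0.40,0.32],[-0.45,-0.83],[-0.14,-0.25],[-0.57,0.14],[0.55,-0.36]] @ diag([1.8529991044064573, 1.7357690857567627]) @ [[-0.02, -1.0], [1.00, -0.02]]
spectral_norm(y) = 1.85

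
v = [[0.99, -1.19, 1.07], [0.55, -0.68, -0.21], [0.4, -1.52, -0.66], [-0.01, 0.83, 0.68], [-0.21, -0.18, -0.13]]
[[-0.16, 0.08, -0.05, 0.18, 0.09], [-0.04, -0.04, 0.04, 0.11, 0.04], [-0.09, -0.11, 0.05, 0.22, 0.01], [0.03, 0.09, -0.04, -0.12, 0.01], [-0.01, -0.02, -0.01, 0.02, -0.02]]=v @ [[0.01, -0.01, 0.06, 0.04, 0.09], [0.09, 0.02, 0.02, -0.13, 0.01], [-0.06, 0.11, -0.08, -0.01, 0.01]]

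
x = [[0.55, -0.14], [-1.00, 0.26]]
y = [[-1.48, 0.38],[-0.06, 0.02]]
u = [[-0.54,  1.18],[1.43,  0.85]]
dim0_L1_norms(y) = [1.54, 0.4]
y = u @ x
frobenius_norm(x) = 1.18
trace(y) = -1.46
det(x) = 0.00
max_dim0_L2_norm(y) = 1.48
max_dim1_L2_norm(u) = 1.66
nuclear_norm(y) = 1.53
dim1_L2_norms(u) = [1.3, 1.66]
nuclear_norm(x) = 1.18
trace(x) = 0.81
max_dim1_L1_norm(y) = 1.86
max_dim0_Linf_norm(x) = 1.0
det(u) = -2.15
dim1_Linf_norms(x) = [0.55, 1.0]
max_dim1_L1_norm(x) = 1.26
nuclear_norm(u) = 2.96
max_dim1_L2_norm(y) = 1.53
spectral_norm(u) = 1.68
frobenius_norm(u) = 2.11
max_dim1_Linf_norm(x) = 1.0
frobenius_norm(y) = 1.53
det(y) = -0.01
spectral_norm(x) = 1.18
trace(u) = 0.31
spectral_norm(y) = 1.53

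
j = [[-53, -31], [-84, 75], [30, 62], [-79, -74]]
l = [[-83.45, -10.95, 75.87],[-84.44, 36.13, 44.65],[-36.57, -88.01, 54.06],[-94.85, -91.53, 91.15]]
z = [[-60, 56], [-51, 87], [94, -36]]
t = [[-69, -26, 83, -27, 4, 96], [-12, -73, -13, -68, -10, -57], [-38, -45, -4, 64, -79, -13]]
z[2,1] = -36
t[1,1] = -73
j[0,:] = [-53, -31]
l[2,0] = -36.57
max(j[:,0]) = 30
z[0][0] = -60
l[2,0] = -36.57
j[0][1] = -31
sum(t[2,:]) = -115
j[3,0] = -79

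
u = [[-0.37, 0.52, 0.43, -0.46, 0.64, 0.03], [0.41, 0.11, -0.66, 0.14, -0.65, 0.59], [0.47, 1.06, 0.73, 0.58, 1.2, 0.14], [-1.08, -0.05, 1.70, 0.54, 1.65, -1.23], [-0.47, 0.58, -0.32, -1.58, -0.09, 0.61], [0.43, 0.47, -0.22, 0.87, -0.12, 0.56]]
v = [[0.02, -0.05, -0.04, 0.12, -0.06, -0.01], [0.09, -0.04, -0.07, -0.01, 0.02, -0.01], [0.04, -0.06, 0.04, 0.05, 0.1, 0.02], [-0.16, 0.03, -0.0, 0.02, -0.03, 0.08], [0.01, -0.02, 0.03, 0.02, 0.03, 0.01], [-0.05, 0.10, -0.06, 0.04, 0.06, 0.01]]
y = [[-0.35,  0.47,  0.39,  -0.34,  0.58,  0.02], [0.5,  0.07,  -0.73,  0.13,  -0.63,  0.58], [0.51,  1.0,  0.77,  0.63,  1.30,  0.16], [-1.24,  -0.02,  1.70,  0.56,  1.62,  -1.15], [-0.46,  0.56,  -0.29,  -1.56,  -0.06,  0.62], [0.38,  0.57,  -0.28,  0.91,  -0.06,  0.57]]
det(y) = -0.01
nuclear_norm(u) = 7.86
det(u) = -0.00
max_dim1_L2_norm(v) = 0.18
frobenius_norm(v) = 0.34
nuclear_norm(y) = 8.08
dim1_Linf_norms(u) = [0.64, 0.66, 1.2, 1.7, 1.58, 0.87]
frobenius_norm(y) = 4.50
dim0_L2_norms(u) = [1.45, 1.4, 2.05, 2.03, 2.24, 1.6]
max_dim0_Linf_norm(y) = 1.7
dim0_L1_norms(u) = [3.23, 2.79, 4.06, 4.17, 4.35, 3.16]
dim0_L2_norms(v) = [0.2, 0.14, 0.11, 0.14, 0.14, 0.08]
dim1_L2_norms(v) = [0.15, 0.12, 0.14, 0.18, 0.05, 0.15]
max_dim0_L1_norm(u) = 4.35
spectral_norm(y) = 3.49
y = v + u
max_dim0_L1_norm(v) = 0.37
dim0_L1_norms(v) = [0.37, 0.3, 0.24, 0.26, 0.3, 0.14]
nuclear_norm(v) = 0.72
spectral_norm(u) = 3.46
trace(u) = 1.48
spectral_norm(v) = 0.23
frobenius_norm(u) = 4.47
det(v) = 0.00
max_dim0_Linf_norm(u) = 1.7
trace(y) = 1.56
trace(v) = 0.08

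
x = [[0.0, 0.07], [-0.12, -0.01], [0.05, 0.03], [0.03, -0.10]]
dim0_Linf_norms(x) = [0.12, 0.1]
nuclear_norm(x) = 0.26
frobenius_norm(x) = 0.18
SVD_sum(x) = [[-0.01,0.0], [-0.12,0.02], [0.04,-0.01], [0.04,-0.01]] + [[0.01, 0.07], [-0.00, -0.03], [0.01, 0.04], [-0.01, -0.09]]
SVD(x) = [[0.08, -0.55], [0.88, 0.22], [-0.34, -0.30], [-0.34, 0.75]] @ diag([0.1335898309837188, 0.12591170341847274]) @ [[-0.99, 0.15],[-0.15, -0.99]]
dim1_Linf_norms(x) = [0.07, 0.12, 0.05, 0.1]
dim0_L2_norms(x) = [0.13, 0.13]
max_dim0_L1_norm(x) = 0.21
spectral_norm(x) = 0.13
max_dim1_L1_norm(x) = 0.13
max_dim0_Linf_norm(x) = 0.12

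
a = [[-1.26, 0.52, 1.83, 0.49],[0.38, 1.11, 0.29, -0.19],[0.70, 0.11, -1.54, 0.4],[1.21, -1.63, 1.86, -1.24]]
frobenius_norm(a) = 4.37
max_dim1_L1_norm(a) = 5.94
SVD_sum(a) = [[0.08, -0.43, 1.0, -0.36], [-0.01, 0.03, -0.07, 0.02], [-0.1, 0.55, -1.26, 0.45], [0.19, -1.02, 2.35, -0.84]] + [[-1.38, 1.05, 0.80, 0.66], [-0.25, 0.19, 0.15, 0.12], [0.62, -0.47, -0.36, -0.29], [0.91, -0.69, -0.53, -0.43]] + [[-0.06, -0.08, -0.02, 0.03], [0.64, 0.89, 0.21, -0.33], [0.04, 0.06, 0.01, -0.02], [0.07, 0.09, 0.02, -0.03]] + [[0.09, -0.02, 0.04, 0.17],[-0.01, 0.0, -0.0, -0.01],[0.15, -0.03, 0.07, 0.26],[0.04, -0.01, 0.02, 0.07]]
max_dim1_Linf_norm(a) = 1.86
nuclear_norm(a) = 7.44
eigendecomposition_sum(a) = [[0.01, 0.05, 0.01, 0.0], [0.29, 1.25, 0.33, 0.01], [-0.01, -0.06, -0.02, -0.0], [-0.2, -0.84, -0.22, -0.01]] + [[0.20, 0.08, 0.29, 0.11], [-0.09, -0.03, -0.12, -0.05], [0.13, 0.05, 0.19, 0.07], [0.35, 0.14, 0.5, 0.19]] + [[-0.6, 0.54, -0.93, 0.83], [0.13, -0.12, 0.20, -0.18], [-0.02, 0.01, -0.03, 0.02], [1.04, -0.93, 1.62, -1.43]] + [[-0.87, -0.15, 2.46, -0.45], [0.04, 0.01, -0.12, 0.02], [0.60, 0.1, -1.69, 0.31], [0.01, 0.0, -0.04, 0.01]]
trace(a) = -2.93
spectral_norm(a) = 3.28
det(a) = 3.76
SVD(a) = [[0.35, 0.77, -0.09, 0.52], [-0.02, 0.14, 0.99, -0.03], [-0.44, -0.35, 0.06, 0.82], [0.82, -0.51, 0.1, 0.22]] @ diag([3.2806992404630027, 2.6096068684806712, 1.1758930993502545, 0.3739517408763479]) @ [[0.07, -0.38, 0.87, -0.31], [-0.68, 0.52, 0.40, 0.32], [0.55, 0.76, 0.18, -0.28], [0.47, -0.09, 0.23, 0.85]]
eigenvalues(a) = [1.24, 0.55, -2.17, -2.55]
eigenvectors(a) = [[0.04,  -0.47,  0.5,  0.82],[0.83,  0.20,  -0.11,  -0.04],[-0.04,  -0.30,  0.01,  -0.56],[-0.56,  -0.81,  -0.86,  -0.01]]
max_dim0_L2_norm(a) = 3.04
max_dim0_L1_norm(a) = 5.52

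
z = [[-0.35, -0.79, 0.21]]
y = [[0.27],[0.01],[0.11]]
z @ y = [[-0.08]]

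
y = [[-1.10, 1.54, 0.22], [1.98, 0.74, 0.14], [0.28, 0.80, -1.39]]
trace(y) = -1.75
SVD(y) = [[-0.46, 0.75, 0.48], [0.86, 0.25, 0.44], [0.21, 0.61, -0.76]] @ diag([2.2913629785556475, 1.9487735547609824, 1.3115019377678532]) @ [[0.99, 0.04, -0.12], [-0.08, 0.94, -0.33], [0.10, 0.34, 0.94]]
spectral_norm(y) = 2.29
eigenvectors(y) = [[-0.46, -0.77, 0.12], [-0.85, 0.55, -0.17], [-0.25, -0.31, 0.98]]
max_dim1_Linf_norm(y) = 1.98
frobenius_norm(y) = 3.28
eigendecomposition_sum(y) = [[0.49, 0.72, 0.06], [0.9, 1.33, 0.12], [0.26, 0.39, 0.03]] + [[-1.68, 0.81, 0.36], [1.2, -0.58, -0.25], [-0.68, 0.33, 0.14]] + [[0.09,  0.01,  -0.2], [-0.12,  -0.01,  0.28], [0.69,  0.08,  -1.57]]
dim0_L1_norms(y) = [3.36, 3.08, 1.75]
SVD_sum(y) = [[-1.04,-0.05,0.12], [1.96,0.09,-0.23], [0.47,0.02,-0.06]] + [[-0.12, 1.37, -0.49], [-0.04, 0.46, -0.16], [-0.1, 1.12, -0.4]] + [[0.06, 0.21, 0.59],[0.05, 0.19, 0.53],[-0.10, -0.34, -0.94]]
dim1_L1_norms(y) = [2.86, 2.86, 2.47]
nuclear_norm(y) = 5.55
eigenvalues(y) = [1.86, -2.11, -1.49]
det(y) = 5.86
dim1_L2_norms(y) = [1.91, 2.12, 1.63]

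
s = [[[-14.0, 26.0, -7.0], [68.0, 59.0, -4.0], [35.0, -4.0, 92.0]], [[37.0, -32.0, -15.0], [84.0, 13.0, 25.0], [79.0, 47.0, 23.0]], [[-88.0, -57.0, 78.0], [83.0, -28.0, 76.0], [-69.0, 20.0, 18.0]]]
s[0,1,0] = 68.0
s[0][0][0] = -14.0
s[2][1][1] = -28.0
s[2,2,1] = 20.0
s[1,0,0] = 37.0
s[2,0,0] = -88.0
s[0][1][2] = -4.0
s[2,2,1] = 20.0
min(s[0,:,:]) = -14.0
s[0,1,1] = 59.0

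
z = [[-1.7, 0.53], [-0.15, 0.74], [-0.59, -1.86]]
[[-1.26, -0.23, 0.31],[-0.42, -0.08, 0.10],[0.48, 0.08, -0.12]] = z @ [[0.60,0.11,-0.15], [-0.45,-0.08,0.11]]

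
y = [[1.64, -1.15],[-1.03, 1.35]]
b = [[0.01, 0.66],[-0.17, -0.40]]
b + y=[[1.65,-0.49], [-1.20,0.95]]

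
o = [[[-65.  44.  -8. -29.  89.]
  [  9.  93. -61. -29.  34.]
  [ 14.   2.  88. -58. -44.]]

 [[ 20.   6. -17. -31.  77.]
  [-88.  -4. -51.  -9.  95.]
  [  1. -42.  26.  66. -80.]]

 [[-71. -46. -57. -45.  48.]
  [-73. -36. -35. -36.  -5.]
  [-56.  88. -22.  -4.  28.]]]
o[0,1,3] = -29.0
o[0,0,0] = -65.0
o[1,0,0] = 20.0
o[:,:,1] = [[44.0, 93.0, 2.0], [6.0, -4.0, -42.0], [-46.0, -36.0, 88.0]]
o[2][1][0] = -73.0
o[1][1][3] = -9.0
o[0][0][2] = -8.0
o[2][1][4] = -5.0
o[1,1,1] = -4.0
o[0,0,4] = 89.0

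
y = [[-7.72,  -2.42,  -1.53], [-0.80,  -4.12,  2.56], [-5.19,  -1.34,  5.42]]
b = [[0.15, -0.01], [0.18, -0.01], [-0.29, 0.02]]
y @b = [[-1.15, 0.07], [-1.6, 0.1], [-2.59, 0.17]]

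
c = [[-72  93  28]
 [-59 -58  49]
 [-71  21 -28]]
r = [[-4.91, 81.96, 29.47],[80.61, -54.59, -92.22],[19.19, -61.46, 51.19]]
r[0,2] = 29.47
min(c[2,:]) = -71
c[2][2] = -28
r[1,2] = -92.22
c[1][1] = -58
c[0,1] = 93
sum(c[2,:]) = -78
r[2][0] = 19.19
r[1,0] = 80.61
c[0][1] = 93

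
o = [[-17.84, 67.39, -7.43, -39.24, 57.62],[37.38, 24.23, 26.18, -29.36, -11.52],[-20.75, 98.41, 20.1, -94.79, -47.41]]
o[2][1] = 98.41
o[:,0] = [-17.84, 37.38, -20.75]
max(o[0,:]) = 67.39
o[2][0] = -20.75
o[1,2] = 26.18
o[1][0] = 37.38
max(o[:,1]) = 98.41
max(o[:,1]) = 98.41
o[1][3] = -29.36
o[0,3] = -39.24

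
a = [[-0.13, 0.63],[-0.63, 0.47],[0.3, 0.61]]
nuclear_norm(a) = 1.69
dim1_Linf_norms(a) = [0.63, 0.63, 0.61]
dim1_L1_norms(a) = [0.76, 1.1, 0.91]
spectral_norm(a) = 1.03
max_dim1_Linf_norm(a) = 0.63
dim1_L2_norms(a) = [0.64, 0.79, 0.68]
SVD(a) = [[0.62, -0.13], [0.63, 0.66], [0.46, -0.74]] @ diag([1.0288129107069872, 0.6597302439350623]) @ [[-0.33,  0.94], [-0.94,  -0.33]]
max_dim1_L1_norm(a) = 1.1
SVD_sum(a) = [[-0.21, 0.60], [-0.22, 0.62], [-0.16, 0.45]] + [[0.08, 0.03], [-0.41, -0.15], [0.46, 0.16]]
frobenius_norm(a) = 1.22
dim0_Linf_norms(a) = [0.63, 0.63]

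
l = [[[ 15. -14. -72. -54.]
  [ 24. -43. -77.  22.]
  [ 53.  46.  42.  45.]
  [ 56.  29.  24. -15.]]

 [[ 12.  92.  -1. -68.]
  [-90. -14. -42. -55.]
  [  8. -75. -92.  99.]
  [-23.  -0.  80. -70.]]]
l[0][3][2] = 24.0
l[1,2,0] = 8.0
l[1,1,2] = -42.0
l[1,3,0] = -23.0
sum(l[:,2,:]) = 126.0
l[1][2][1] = -75.0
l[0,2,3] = 45.0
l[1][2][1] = -75.0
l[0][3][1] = 29.0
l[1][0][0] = 12.0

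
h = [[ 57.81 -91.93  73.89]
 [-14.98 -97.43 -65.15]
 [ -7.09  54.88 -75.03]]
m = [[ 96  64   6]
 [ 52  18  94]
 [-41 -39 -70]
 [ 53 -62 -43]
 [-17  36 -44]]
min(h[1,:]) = -97.43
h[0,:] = [57.81, -91.93, 73.89]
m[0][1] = 64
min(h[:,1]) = -97.43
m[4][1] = 36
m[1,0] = 52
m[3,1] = -62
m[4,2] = -44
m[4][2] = -44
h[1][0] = -14.98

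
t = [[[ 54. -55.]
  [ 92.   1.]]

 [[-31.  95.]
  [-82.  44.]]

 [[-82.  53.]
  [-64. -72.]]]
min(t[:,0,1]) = -55.0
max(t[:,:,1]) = 95.0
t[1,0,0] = -31.0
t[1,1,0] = -82.0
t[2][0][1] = 53.0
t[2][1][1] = -72.0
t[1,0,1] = 95.0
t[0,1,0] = 92.0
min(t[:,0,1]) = -55.0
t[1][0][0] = -31.0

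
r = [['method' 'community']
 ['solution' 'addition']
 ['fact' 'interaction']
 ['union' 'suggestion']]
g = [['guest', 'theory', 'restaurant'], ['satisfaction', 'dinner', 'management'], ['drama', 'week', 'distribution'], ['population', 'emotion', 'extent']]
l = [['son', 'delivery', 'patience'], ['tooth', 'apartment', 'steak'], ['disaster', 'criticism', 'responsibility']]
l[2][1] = 'criticism'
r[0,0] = 'method'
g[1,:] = ['satisfaction', 'dinner', 'management']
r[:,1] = ['community', 'addition', 'interaction', 'suggestion']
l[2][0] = 'disaster'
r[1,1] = 'addition'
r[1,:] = ['solution', 'addition']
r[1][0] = 'solution'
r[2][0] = 'fact'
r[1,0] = 'solution'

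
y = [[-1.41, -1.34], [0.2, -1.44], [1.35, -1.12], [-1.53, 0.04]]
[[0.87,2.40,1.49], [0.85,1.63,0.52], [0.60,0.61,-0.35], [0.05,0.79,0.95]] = y @ [[-0.05,-0.55,-0.63], [-0.6,-1.21,-0.45]]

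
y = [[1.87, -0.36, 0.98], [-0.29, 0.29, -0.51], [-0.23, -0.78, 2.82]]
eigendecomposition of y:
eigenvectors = [[0.04, 0.98, 0.74],[0.96, -0.19, -0.21],[0.28, 0.1, 0.64]]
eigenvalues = [0.13, 2.04, 2.81]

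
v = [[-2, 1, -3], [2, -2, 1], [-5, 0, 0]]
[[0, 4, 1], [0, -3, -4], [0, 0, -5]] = v@ [[0, 0, 1], [0, 1, 3], [0, -1, 0]]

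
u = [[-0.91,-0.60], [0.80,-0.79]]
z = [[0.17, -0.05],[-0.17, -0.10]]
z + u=[[-0.74, -0.65], [0.63, -0.89]]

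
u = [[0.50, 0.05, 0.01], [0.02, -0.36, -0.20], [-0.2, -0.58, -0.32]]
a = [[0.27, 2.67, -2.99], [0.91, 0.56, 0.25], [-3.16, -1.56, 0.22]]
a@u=[[0.79, 0.79, 0.43], [0.42, -0.30, -0.18], [-1.66, 0.28, 0.21]]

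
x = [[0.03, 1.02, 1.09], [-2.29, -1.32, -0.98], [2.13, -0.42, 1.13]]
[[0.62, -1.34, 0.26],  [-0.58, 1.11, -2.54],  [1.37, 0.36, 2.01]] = x@[[0.08, 0.2, 0.98], [-0.38, -0.90, 0.22], [0.92, -0.39, 0.01]]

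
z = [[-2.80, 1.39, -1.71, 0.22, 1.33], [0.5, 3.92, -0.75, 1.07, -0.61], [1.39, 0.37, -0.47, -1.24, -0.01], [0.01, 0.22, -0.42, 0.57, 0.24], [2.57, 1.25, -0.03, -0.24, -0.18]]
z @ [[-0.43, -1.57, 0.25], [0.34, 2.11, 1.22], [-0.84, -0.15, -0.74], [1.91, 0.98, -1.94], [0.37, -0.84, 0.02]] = [[4.03, 6.68, 1.86], [3.57, 9.16, 3.37], [-2.45, -2.54, 3.55], [1.6, 0.87, -0.52], [-1.18, -1.48, 2.65]]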